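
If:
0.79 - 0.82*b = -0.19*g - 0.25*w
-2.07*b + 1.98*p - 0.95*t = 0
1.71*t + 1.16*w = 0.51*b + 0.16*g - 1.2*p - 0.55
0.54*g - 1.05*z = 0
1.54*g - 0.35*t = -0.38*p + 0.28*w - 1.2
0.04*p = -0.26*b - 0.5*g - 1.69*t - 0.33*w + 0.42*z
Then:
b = 0.20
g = -1.08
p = 0.44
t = 0.47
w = -1.68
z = -0.56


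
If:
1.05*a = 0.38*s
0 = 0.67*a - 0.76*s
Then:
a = 0.00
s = 0.00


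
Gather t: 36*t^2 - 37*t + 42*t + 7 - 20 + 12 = 36*t^2 + 5*t - 1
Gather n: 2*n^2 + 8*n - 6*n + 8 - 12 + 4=2*n^2 + 2*n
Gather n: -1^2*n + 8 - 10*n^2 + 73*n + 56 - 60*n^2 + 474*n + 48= -70*n^2 + 546*n + 112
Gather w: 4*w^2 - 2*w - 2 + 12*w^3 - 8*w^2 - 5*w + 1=12*w^3 - 4*w^2 - 7*w - 1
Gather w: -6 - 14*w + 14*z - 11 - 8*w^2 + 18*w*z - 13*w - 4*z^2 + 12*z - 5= -8*w^2 + w*(18*z - 27) - 4*z^2 + 26*z - 22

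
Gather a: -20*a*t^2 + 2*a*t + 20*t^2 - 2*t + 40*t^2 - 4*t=a*(-20*t^2 + 2*t) + 60*t^2 - 6*t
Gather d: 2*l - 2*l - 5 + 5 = 0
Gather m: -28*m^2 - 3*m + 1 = -28*m^2 - 3*m + 1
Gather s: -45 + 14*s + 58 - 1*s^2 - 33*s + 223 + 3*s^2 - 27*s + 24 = 2*s^2 - 46*s + 260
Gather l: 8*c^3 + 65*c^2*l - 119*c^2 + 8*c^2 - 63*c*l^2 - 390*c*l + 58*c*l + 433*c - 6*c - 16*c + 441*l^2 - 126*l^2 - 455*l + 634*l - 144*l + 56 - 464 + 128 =8*c^3 - 111*c^2 + 411*c + l^2*(315 - 63*c) + l*(65*c^2 - 332*c + 35) - 280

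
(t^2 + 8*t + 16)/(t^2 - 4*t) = (t^2 + 8*t + 16)/(t*(t - 4))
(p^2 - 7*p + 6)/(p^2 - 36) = (p - 1)/(p + 6)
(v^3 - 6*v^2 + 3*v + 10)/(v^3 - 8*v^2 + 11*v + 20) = (v - 2)/(v - 4)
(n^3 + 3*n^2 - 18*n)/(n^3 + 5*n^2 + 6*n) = (n^2 + 3*n - 18)/(n^2 + 5*n + 6)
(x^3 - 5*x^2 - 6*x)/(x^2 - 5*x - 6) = x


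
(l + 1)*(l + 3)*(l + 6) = l^3 + 10*l^2 + 27*l + 18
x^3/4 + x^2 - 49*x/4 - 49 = (x/4 + 1)*(x - 7)*(x + 7)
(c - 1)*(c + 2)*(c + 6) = c^3 + 7*c^2 + 4*c - 12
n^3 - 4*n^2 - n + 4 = (n - 4)*(n - 1)*(n + 1)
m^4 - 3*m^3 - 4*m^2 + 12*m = m*(m - 3)*(m - 2)*(m + 2)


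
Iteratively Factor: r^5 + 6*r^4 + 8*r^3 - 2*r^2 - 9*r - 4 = (r + 4)*(r^4 + 2*r^3 - 2*r - 1) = (r + 1)*(r + 4)*(r^3 + r^2 - r - 1) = (r + 1)^2*(r + 4)*(r^2 - 1) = (r + 1)^3*(r + 4)*(r - 1)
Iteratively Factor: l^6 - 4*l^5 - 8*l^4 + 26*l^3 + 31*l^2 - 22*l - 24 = (l - 3)*(l^5 - l^4 - 11*l^3 - 7*l^2 + 10*l + 8) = (l - 3)*(l - 1)*(l^4 - 11*l^2 - 18*l - 8) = (l - 3)*(l - 1)*(l + 1)*(l^3 - l^2 - 10*l - 8) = (l - 3)*(l - 1)*(l + 1)*(l + 2)*(l^2 - 3*l - 4) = (l - 4)*(l - 3)*(l - 1)*(l + 1)*(l + 2)*(l + 1)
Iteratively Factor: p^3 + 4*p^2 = (p)*(p^2 + 4*p) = p*(p + 4)*(p)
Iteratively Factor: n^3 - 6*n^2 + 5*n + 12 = (n - 3)*(n^2 - 3*n - 4) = (n - 3)*(n + 1)*(n - 4)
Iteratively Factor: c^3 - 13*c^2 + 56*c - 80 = (c - 4)*(c^2 - 9*c + 20) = (c - 4)^2*(c - 5)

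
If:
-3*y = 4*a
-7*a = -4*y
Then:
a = 0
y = 0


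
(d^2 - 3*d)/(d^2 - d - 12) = d*(3 - d)/(-d^2 + d + 12)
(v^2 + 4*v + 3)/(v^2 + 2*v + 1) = (v + 3)/(v + 1)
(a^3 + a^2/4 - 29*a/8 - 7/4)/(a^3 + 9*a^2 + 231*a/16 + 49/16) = 2*(2*a^2 - 3*a - 2)/(4*a^2 + 29*a + 7)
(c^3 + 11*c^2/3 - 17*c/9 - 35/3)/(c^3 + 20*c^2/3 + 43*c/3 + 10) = (9*c^2 + 6*c - 35)/(3*(3*c^2 + 11*c + 10))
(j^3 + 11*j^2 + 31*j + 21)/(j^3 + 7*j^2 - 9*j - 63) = (j + 1)/(j - 3)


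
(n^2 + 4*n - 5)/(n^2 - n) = (n + 5)/n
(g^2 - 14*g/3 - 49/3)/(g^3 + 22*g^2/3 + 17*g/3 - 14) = (g - 7)/(g^2 + 5*g - 6)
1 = 1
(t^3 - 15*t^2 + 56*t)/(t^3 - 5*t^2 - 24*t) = (t - 7)/(t + 3)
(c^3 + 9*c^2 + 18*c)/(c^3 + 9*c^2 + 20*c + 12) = c*(c + 3)/(c^2 + 3*c + 2)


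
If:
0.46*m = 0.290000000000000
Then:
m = 0.63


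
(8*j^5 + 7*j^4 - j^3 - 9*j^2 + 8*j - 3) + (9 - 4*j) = 8*j^5 + 7*j^4 - j^3 - 9*j^2 + 4*j + 6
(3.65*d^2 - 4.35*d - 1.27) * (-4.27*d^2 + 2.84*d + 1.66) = -15.5855*d^4 + 28.9405*d^3 - 0.872100000000001*d^2 - 10.8278*d - 2.1082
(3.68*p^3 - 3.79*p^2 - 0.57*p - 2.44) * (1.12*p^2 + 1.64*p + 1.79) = 4.1216*p^5 + 1.7904*p^4 - 0.266799999999999*p^3 - 10.4517*p^2 - 5.0219*p - 4.3676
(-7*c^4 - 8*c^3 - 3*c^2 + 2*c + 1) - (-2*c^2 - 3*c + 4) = -7*c^4 - 8*c^3 - c^2 + 5*c - 3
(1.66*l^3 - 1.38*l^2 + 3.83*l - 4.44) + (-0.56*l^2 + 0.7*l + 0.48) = 1.66*l^3 - 1.94*l^2 + 4.53*l - 3.96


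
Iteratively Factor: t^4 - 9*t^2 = (t - 3)*(t^3 + 3*t^2) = (t - 3)*(t + 3)*(t^2) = t*(t - 3)*(t + 3)*(t)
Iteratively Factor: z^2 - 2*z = (z - 2)*(z)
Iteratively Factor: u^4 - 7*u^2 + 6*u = (u + 3)*(u^3 - 3*u^2 + 2*u) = (u - 1)*(u + 3)*(u^2 - 2*u) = u*(u - 1)*(u + 3)*(u - 2)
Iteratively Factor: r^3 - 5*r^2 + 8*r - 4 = (r - 1)*(r^2 - 4*r + 4) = (r - 2)*(r - 1)*(r - 2)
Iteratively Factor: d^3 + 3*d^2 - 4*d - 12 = (d + 3)*(d^2 - 4) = (d + 2)*(d + 3)*(d - 2)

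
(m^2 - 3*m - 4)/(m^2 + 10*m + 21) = (m^2 - 3*m - 4)/(m^2 + 10*m + 21)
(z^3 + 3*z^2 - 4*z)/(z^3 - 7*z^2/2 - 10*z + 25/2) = 2*z*(z + 4)/(2*z^2 - 5*z - 25)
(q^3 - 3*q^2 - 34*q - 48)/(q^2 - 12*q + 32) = (q^2 + 5*q + 6)/(q - 4)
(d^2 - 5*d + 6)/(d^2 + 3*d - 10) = (d - 3)/(d + 5)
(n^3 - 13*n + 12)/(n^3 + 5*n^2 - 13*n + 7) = (n^2 + n - 12)/(n^2 + 6*n - 7)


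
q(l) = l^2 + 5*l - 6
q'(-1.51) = 1.98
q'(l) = 2*l + 5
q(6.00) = 60.00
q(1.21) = 1.51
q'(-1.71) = 1.58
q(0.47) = -3.43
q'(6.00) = 17.00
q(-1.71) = -11.63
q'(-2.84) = -0.68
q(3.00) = 18.00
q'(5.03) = 15.06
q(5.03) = 44.45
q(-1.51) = -11.27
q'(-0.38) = 4.24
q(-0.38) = -7.76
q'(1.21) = 7.42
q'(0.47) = 5.94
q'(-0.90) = 3.20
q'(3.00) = 11.00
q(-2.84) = -12.13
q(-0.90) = -9.69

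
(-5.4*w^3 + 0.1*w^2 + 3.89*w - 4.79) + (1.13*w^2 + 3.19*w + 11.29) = -5.4*w^3 + 1.23*w^2 + 7.08*w + 6.5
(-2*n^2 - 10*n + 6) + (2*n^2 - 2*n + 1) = 7 - 12*n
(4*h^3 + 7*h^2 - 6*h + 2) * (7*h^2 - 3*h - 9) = 28*h^5 + 37*h^4 - 99*h^3 - 31*h^2 + 48*h - 18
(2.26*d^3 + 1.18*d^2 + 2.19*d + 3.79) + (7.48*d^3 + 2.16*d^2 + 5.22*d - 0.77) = 9.74*d^3 + 3.34*d^2 + 7.41*d + 3.02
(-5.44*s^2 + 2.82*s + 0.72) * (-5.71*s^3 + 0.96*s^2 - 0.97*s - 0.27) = 31.0624*s^5 - 21.3246*s^4 + 3.8728*s^3 - 0.5754*s^2 - 1.4598*s - 0.1944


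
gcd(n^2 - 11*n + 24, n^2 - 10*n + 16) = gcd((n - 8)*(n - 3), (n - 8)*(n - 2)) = n - 8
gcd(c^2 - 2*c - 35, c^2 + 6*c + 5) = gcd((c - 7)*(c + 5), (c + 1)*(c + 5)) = c + 5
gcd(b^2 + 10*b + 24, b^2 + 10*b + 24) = b^2 + 10*b + 24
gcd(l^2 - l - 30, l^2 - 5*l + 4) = 1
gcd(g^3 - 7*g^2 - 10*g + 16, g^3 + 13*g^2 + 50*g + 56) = g + 2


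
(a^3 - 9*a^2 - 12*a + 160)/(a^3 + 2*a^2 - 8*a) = (a^2 - 13*a + 40)/(a*(a - 2))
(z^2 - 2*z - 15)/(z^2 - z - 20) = (z + 3)/(z + 4)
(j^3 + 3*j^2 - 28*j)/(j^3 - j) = (j^2 + 3*j - 28)/(j^2 - 1)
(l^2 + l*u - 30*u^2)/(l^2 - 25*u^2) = (l + 6*u)/(l + 5*u)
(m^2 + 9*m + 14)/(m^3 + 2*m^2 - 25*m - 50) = (m + 7)/(m^2 - 25)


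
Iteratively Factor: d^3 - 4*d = (d + 2)*(d^2 - 2*d) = d*(d + 2)*(d - 2)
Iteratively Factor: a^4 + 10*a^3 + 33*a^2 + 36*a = (a + 3)*(a^3 + 7*a^2 + 12*a) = (a + 3)^2*(a^2 + 4*a) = a*(a + 3)^2*(a + 4)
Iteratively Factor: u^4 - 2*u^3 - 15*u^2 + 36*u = (u + 4)*(u^3 - 6*u^2 + 9*u) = (u - 3)*(u + 4)*(u^2 - 3*u) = (u - 3)^2*(u + 4)*(u)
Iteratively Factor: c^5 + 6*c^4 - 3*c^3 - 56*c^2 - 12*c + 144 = (c + 3)*(c^4 + 3*c^3 - 12*c^2 - 20*c + 48) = (c - 2)*(c + 3)*(c^3 + 5*c^2 - 2*c - 24) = (c - 2)^2*(c + 3)*(c^2 + 7*c + 12) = (c - 2)^2*(c + 3)*(c + 4)*(c + 3)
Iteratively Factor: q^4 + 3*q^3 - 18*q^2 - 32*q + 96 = (q + 4)*(q^3 - q^2 - 14*q + 24) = (q + 4)^2*(q^2 - 5*q + 6) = (q - 2)*(q + 4)^2*(q - 3)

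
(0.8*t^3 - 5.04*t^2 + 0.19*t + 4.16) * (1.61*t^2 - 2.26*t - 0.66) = 1.288*t^5 - 9.9224*t^4 + 11.1683*t^3 + 9.5946*t^2 - 9.527*t - 2.7456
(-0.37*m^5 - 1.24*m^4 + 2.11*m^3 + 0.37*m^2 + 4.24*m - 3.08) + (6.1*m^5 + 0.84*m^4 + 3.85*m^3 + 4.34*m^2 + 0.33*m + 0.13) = 5.73*m^5 - 0.4*m^4 + 5.96*m^3 + 4.71*m^2 + 4.57*m - 2.95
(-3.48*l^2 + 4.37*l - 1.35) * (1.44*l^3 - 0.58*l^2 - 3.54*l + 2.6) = -5.0112*l^5 + 8.3112*l^4 + 7.8406*l^3 - 23.7348*l^2 + 16.141*l - 3.51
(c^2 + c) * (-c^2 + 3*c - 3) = -c^4 + 2*c^3 - 3*c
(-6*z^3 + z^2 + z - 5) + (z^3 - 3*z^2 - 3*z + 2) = -5*z^3 - 2*z^2 - 2*z - 3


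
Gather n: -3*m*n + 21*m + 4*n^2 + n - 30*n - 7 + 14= 21*m + 4*n^2 + n*(-3*m - 29) + 7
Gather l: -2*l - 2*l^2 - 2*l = -2*l^2 - 4*l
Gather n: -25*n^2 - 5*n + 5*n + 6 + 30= 36 - 25*n^2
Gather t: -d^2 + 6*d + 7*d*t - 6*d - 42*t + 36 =-d^2 + t*(7*d - 42) + 36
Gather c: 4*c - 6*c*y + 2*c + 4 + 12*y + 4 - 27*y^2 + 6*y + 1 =c*(6 - 6*y) - 27*y^2 + 18*y + 9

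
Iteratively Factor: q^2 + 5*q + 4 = (q + 1)*(q + 4)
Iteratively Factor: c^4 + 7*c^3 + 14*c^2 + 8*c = (c)*(c^3 + 7*c^2 + 14*c + 8) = c*(c + 2)*(c^2 + 5*c + 4) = c*(c + 2)*(c + 4)*(c + 1)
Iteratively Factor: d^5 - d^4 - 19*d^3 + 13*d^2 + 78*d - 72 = (d + 3)*(d^4 - 4*d^3 - 7*d^2 + 34*d - 24) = (d + 3)^2*(d^3 - 7*d^2 + 14*d - 8) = (d - 1)*(d + 3)^2*(d^2 - 6*d + 8) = (d - 4)*(d - 1)*(d + 3)^2*(d - 2)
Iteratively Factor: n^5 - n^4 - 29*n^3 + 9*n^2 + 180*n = (n - 5)*(n^4 + 4*n^3 - 9*n^2 - 36*n) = n*(n - 5)*(n^3 + 4*n^2 - 9*n - 36) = n*(n - 5)*(n + 3)*(n^2 + n - 12) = n*(n - 5)*(n + 3)*(n + 4)*(n - 3)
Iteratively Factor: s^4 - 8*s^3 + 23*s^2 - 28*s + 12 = (s - 2)*(s^3 - 6*s^2 + 11*s - 6) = (s - 3)*(s - 2)*(s^2 - 3*s + 2) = (s - 3)*(s - 2)*(s - 1)*(s - 2)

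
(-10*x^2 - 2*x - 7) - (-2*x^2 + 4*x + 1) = -8*x^2 - 6*x - 8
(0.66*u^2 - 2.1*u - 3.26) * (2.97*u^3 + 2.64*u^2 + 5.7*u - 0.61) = 1.9602*u^5 - 4.4946*u^4 - 11.4642*u^3 - 20.979*u^2 - 17.301*u + 1.9886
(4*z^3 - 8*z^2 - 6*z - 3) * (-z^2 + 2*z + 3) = -4*z^5 + 16*z^4 + 2*z^3 - 33*z^2 - 24*z - 9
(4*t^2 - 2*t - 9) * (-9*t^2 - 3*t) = -36*t^4 + 6*t^3 + 87*t^2 + 27*t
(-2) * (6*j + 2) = -12*j - 4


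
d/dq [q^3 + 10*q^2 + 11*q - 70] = 3*q^2 + 20*q + 11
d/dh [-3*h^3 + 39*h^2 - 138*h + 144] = -9*h^2 + 78*h - 138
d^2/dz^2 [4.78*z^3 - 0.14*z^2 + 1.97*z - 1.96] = 28.68*z - 0.28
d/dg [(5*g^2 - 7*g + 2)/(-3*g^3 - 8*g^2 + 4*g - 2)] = 3*(5*g^4 - 14*g^3 - 6*g^2 + 4*g + 2)/(9*g^6 + 48*g^5 + 40*g^4 - 52*g^3 + 48*g^2 - 16*g + 4)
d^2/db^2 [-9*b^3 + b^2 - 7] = 2 - 54*b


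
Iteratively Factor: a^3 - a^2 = (a - 1)*(a^2) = a*(a - 1)*(a)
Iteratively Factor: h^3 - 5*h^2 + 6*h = (h - 3)*(h^2 - 2*h) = (h - 3)*(h - 2)*(h)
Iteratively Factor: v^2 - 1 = (v + 1)*(v - 1)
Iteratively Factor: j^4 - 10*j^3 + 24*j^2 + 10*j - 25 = (j - 5)*(j^3 - 5*j^2 - j + 5) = (j - 5)*(j + 1)*(j^2 - 6*j + 5) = (j - 5)*(j - 1)*(j + 1)*(j - 5)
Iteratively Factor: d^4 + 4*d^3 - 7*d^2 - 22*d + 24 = (d + 3)*(d^3 + d^2 - 10*d + 8) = (d - 2)*(d + 3)*(d^2 + 3*d - 4) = (d - 2)*(d - 1)*(d + 3)*(d + 4)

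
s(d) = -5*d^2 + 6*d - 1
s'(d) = 6 - 10*d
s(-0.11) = -1.72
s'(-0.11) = 7.10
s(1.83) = -6.76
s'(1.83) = -12.30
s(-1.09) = -13.48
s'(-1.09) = 16.90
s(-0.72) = -7.91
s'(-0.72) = 13.20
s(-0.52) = -5.47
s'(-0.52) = 11.20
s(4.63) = -80.40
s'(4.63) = -40.30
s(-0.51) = -5.36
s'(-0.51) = 11.10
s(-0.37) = -3.90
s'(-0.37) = 9.70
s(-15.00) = -1216.00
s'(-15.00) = 156.00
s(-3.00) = -64.00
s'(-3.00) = 36.00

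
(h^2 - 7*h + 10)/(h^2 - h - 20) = (h - 2)/(h + 4)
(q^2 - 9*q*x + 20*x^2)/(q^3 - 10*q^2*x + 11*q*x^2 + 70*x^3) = (-q + 4*x)/(-q^2 + 5*q*x + 14*x^2)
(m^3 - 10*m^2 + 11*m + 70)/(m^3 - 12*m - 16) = (m^2 - 12*m + 35)/(m^2 - 2*m - 8)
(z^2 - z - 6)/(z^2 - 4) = (z - 3)/(z - 2)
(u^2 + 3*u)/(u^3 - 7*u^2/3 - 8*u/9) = 9*(u + 3)/(9*u^2 - 21*u - 8)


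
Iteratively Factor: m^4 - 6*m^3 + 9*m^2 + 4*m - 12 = (m - 3)*(m^3 - 3*m^2 + 4) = (m - 3)*(m - 2)*(m^2 - m - 2) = (m - 3)*(m - 2)*(m + 1)*(m - 2)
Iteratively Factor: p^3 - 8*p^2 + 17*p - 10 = (p - 2)*(p^2 - 6*p + 5) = (p - 5)*(p - 2)*(p - 1)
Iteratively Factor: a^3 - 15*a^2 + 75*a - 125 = (a - 5)*(a^2 - 10*a + 25) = (a - 5)^2*(a - 5)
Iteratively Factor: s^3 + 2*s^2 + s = (s)*(s^2 + 2*s + 1) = s*(s + 1)*(s + 1)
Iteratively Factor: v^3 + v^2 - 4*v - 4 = (v + 1)*(v^2 - 4) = (v + 1)*(v + 2)*(v - 2)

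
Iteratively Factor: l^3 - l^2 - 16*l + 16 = (l + 4)*(l^2 - 5*l + 4) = (l - 4)*(l + 4)*(l - 1)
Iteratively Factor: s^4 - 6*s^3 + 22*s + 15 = (s + 1)*(s^3 - 7*s^2 + 7*s + 15) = (s - 3)*(s + 1)*(s^2 - 4*s - 5) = (s - 3)*(s + 1)^2*(s - 5)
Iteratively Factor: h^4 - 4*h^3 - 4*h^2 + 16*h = (h - 2)*(h^3 - 2*h^2 - 8*h) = (h - 4)*(h - 2)*(h^2 + 2*h) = (h - 4)*(h - 2)*(h + 2)*(h)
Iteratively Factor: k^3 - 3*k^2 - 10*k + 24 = (k + 3)*(k^2 - 6*k + 8) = (k - 2)*(k + 3)*(k - 4)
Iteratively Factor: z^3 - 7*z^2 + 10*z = (z - 2)*(z^2 - 5*z) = (z - 5)*(z - 2)*(z)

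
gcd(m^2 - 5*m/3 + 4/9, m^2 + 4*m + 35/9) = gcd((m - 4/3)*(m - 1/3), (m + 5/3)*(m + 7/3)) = 1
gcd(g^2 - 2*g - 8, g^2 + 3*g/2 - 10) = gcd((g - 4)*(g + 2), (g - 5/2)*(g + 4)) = 1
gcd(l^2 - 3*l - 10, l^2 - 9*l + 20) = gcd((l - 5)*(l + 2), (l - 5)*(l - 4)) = l - 5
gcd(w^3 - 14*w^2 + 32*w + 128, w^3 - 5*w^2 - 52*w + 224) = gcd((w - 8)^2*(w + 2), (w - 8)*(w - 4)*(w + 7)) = w - 8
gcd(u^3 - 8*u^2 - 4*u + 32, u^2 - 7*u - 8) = u - 8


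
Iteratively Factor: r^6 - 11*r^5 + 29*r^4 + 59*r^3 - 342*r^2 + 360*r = (r + 3)*(r^5 - 14*r^4 + 71*r^3 - 154*r^2 + 120*r) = (r - 5)*(r + 3)*(r^4 - 9*r^3 + 26*r^2 - 24*r) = (r - 5)*(r - 4)*(r + 3)*(r^3 - 5*r^2 + 6*r) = (r - 5)*(r - 4)*(r - 2)*(r + 3)*(r^2 - 3*r) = (r - 5)*(r - 4)*(r - 3)*(r - 2)*(r + 3)*(r)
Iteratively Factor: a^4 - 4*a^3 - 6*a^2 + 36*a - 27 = (a - 3)*(a^3 - a^2 - 9*a + 9) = (a - 3)*(a + 3)*(a^2 - 4*a + 3) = (a - 3)*(a - 1)*(a + 3)*(a - 3)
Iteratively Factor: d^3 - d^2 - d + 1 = (d + 1)*(d^2 - 2*d + 1) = (d - 1)*(d + 1)*(d - 1)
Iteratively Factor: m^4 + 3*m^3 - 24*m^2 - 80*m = (m - 5)*(m^3 + 8*m^2 + 16*m) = (m - 5)*(m + 4)*(m^2 + 4*m) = (m - 5)*(m + 4)^2*(m)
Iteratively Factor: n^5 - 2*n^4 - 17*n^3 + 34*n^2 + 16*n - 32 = (n - 1)*(n^4 - n^3 - 18*n^2 + 16*n + 32) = (n - 1)*(n + 4)*(n^3 - 5*n^2 + 2*n + 8) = (n - 2)*(n - 1)*(n + 4)*(n^2 - 3*n - 4) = (n - 4)*(n - 2)*(n - 1)*(n + 4)*(n + 1)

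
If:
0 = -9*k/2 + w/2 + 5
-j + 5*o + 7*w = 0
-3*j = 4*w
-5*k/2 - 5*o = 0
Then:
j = -40/87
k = 100/87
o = -50/87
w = 10/29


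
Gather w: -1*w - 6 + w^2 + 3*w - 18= w^2 + 2*w - 24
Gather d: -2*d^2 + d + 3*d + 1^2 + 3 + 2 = -2*d^2 + 4*d + 6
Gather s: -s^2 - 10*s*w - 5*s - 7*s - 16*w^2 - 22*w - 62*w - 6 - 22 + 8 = -s^2 + s*(-10*w - 12) - 16*w^2 - 84*w - 20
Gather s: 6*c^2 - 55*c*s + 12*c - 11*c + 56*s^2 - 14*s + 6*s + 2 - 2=6*c^2 + c + 56*s^2 + s*(-55*c - 8)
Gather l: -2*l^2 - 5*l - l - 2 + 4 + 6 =-2*l^2 - 6*l + 8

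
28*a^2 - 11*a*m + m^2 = (-7*a + m)*(-4*a + m)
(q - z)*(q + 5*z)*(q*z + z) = q^3*z + 4*q^2*z^2 + q^2*z - 5*q*z^3 + 4*q*z^2 - 5*z^3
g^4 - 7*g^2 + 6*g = g*(g - 2)*(g - 1)*(g + 3)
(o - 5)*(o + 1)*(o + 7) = o^3 + 3*o^2 - 33*o - 35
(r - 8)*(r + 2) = r^2 - 6*r - 16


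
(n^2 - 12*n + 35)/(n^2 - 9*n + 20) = (n - 7)/(n - 4)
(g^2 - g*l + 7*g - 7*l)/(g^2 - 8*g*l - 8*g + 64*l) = (g^2 - g*l + 7*g - 7*l)/(g^2 - 8*g*l - 8*g + 64*l)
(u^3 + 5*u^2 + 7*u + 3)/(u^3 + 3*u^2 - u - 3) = (u + 1)/(u - 1)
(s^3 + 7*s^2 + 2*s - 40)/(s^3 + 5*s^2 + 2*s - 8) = (s^2 + 3*s - 10)/(s^2 + s - 2)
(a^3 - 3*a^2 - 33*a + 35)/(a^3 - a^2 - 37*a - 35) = (a - 1)/(a + 1)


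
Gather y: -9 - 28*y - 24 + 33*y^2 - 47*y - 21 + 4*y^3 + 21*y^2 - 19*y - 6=4*y^3 + 54*y^2 - 94*y - 60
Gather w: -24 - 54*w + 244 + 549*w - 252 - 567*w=-72*w - 32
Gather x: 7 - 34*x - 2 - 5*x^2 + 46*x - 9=-5*x^2 + 12*x - 4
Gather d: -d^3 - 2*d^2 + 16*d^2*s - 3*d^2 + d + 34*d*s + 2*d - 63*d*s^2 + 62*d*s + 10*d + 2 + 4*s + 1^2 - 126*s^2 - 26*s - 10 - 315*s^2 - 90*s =-d^3 + d^2*(16*s - 5) + d*(-63*s^2 + 96*s + 13) - 441*s^2 - 112*s - 7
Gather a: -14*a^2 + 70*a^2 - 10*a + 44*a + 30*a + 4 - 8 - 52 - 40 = 56*a^2 + 64*a - 96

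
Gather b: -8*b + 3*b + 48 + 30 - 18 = 60 - 5*b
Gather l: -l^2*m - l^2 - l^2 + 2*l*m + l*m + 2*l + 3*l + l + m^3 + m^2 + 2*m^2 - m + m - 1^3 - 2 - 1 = l^2*(-m - 2) + l*(3*m + 6) + m^3 + 3*m^2 - 4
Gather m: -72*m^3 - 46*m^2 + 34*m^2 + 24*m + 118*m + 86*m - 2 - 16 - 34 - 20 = -72*m^3 - 12*m^2 + 228*m - 72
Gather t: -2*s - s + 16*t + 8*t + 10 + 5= -3*s + 24*t + 15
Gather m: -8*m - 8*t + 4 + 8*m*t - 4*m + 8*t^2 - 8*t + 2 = m*(8*t - 12) + 8*t^2 - 16*t + 6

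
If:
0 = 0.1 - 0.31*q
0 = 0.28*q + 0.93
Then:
No Solution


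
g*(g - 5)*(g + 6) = g^3 + g^2 - 30*g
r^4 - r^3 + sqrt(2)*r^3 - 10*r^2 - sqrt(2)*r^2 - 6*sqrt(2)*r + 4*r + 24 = (r - 3)*(r + 2)*(r - sqrt(2))*(r + 2*sqrt(2))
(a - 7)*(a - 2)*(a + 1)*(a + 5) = a^4 - 3*a^3 - 35*a^2 + 39*a + 70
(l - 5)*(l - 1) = l^2 - 6*l + 5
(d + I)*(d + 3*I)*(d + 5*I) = d^3 + 9*I*d^2 - 23*d - 15*I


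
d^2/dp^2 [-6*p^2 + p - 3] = -12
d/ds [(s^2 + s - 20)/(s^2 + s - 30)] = -(20*s + 10)/(s^2 + s - 30)^2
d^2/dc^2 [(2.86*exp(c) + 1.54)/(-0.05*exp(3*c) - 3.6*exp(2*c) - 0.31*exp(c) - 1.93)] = (-0.0286*exp(6*c) - 1.57905*exp(5*c) - 39.9374800000002*exp(4*c) - 73.10171*exp(3*c) + 115.40925*exp(2*c) + 44.362824*exp(c) - 9.731832)*exp(c)/(0.000125*exp(9*c) + 0.027*exp(8*c) + 1.946325*exp(7*c) + 47.005275*exp(6*c) + 14.151615*exp(5*c) + 76.25577*exp(4*c) + 13.511806*exp(3*c) + 40.785339*exp(2*c) + 3.464157*exp(c) + 7.189057)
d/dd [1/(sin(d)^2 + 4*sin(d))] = -2*(sin(d) + 2)*cos(d)/((sin(d) + 4)^2*sin(d)^2)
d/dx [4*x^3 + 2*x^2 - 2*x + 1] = 12*x^2 + 4*x - 2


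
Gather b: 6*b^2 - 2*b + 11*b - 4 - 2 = 6*b^2 + 9*b - 6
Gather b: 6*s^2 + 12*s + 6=6*s^2 + 12*s + 6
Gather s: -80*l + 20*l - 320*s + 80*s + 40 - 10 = -60*l - 240*s + 30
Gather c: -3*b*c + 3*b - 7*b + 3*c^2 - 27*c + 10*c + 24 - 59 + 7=-4*b + 3*c^2 + c*(-3*b - 17) - 28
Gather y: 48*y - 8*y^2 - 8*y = -8*y^2 + 40*y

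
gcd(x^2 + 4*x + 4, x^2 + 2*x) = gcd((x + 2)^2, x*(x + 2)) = x + 2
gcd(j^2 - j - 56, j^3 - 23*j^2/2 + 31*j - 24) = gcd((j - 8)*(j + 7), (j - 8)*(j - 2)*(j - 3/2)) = j - 8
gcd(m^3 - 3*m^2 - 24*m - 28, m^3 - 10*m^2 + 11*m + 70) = m^2 - 5*m - 14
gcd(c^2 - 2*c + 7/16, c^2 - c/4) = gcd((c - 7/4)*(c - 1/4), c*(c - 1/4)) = c - 1/4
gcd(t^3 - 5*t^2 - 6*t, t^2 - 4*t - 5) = t + 1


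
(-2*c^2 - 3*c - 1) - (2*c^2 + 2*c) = -4*c^2 - 5*c - 1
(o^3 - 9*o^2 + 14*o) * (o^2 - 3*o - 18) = o^5 - 12*o^4 + 23*o^3 + 120*o^2 - 252*o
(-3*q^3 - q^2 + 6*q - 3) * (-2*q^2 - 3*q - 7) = 6*q^5 + 11*q^4 + 12*q^3 - 5*q^2 - 33*q + 21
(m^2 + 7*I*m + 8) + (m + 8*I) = m^2 + m + 7*I*m + 8 + 8*I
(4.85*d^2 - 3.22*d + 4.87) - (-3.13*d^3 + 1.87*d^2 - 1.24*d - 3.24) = 3.13*d^3 + 2.98*d^2 - 1.98*d + 8.11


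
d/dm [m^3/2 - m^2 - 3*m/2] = 3*m^2/2 - 2*m - 3/2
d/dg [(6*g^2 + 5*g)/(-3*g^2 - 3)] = (5*g^2 - 12*g - 5)/(3*(g^4 + 2*g^2 + 1))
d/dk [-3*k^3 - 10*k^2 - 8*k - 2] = -9*k^2 - 20*k - 8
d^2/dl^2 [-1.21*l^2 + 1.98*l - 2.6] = -2.42000000000000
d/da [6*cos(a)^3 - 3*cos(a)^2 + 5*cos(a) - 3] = (-18*cos(a)^2 + 6*cos(a) - 5)*sin(a)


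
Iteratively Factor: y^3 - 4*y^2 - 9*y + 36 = (y - 3)*(y^2 - y - 12) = (y - 3)*(y + 3)*(y - 4)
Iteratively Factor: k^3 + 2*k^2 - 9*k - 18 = (k - 3)*(k^2 + 5*k + 6) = (k - 3)*(k + 3)*(k + 2)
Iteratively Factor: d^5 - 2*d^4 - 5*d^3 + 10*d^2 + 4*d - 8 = (d + 1)*(d^4 - 3*d^3 - 2*d^2 + 12*d - 8) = (d - 2)*(d + 1)*(d^3 - d^2 - 4*d + 4) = (d - 2)*(d + 1)*(d + 2)*(d^2 - 3*d + 2) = (d - 2)*(d - 1)*(d + 1)*(d + 2)*(d - 2)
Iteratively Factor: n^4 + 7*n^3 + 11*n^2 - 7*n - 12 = (n + 3)*(n^3 + 4*n^2 - n - 4) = (n + 1)*(n + 3)*(n^2 + 3*n - 4) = (n - 1)*(n + 1)*(n + 3)*(n + 4)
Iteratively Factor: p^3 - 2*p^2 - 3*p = (p + 1)*(p^2 - 3*p) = p*(p + 1)*(p - 3)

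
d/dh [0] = 0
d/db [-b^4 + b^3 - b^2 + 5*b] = -4*b^3 + 3*b^2 - 2*b + 5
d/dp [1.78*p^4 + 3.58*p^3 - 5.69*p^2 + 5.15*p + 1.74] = 7.12*p^3 + 10.74*p^2 - 11.38*p + 5.15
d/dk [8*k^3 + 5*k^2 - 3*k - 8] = 24*k^2 + 10*k - 3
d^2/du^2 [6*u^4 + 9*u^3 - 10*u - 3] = 18*u*(4*u + 3)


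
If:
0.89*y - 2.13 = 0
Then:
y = 2.39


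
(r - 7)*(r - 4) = r^2 - 11*r + 28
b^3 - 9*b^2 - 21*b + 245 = (b - 7)^2*(b + 5)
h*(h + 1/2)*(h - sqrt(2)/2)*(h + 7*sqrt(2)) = h^4 + h^3/2 + 13*sqrt(2)*h^3/2 - 7*h^2 + 13*sqrt(2)*h^2/4 - 7*h/2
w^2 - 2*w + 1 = (w - 1)^2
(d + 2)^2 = d^2 + 4*d + 4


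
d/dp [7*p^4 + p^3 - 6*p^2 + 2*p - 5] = 28*p^3 + 3*p^2 - 12*p + 2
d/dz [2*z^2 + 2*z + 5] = 4*z + 2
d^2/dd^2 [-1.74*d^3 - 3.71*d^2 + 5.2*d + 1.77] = -10.44*d - 7.42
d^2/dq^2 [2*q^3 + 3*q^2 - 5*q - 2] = 12*q + 6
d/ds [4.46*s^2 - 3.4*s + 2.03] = 8.92*s - 3.4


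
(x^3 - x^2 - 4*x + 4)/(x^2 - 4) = x - 1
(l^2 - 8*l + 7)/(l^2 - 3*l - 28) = (l - 1)/(l + 4)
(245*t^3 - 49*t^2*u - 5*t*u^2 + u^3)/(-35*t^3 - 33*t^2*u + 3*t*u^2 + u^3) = (-7*t + u)/(t + u)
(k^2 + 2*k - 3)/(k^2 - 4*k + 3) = (k + 3)/(k - 3)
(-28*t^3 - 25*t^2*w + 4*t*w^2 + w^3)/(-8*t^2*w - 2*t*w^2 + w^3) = (7*t^2 + 8*t*w + w^2)/(w*(2*t + w))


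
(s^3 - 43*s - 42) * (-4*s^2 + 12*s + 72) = -4*s^5 + 12*s^4 + 244*s^3 - 348*s^2 - 3600*s - 3024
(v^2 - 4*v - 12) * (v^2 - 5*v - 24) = v^4 - 9*v^3 - 16*v^2 + 156*v + 288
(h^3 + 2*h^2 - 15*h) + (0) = h^3 + 2*h^2 - 15*h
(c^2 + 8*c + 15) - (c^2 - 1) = 8*c + 16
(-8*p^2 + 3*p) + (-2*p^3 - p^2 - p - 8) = -2*p^3 - 9*p^2 + 2*p - 8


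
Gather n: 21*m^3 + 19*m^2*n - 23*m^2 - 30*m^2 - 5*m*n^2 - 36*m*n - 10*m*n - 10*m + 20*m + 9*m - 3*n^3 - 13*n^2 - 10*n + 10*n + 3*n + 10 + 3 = 21*m^3 - 53*m^2 + 19*m - 3*n^3 + n^2*(-5*m - 13) + n*(19*m^2 - 46*m + 3) + 13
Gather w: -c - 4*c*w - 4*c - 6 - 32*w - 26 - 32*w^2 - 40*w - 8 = -5*c - 32*w^2 + w*(-4*c - 72) - 40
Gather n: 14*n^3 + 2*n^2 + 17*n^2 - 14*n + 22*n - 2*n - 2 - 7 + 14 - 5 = 14*n^3 + 19*n^2 + 6*n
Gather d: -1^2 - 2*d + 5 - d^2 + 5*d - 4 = -d^2 + 3*d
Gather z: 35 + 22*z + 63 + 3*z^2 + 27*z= 3*z^2 + 49*z + 98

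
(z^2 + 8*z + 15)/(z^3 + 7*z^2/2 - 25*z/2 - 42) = 2*(z + 5)/(2*z^2 + z - 28)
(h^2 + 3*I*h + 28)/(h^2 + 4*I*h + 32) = (h + 7*I)/(h + 8*I)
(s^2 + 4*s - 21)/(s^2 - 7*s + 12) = (s + 7)/(s - 4)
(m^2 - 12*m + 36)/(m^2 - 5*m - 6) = (m - 6)/(m + 1)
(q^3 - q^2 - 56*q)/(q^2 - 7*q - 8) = q*(q + 7)/(q + 1)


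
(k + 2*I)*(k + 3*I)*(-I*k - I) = -I*k^3 + 5*k^2 - I*k^2 + 5*k + 6*I*k + 6*I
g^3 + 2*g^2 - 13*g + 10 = (g - 2)*(g - 1)*(g + 5)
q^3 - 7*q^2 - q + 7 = (q - 7)*(q - 1)*(q + 1)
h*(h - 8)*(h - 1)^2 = h^4 - 10*h^3 + 17*h^2 - 8*h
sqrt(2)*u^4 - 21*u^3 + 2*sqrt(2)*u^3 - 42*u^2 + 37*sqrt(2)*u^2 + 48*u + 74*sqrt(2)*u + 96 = (u + 2)*(u - 8*sqrt(2))*(u - 3*sqrt(2))*(sqrt(2)*u + 1)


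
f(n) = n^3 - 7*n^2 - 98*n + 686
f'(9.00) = 19.00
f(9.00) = -34.00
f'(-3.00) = -29.00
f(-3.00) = 890.00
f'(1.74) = -113.28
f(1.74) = 499.55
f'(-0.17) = -95.53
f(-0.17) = 702.45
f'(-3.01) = -28.68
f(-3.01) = 890.29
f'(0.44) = -103.58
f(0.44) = 641.61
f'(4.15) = -104.43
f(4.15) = 230.22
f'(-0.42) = -91.59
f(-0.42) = 725.85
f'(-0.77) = -85.44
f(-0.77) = 756.85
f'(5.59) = -82.52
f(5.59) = 94.12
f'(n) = 3*n^2 - 14*n - 98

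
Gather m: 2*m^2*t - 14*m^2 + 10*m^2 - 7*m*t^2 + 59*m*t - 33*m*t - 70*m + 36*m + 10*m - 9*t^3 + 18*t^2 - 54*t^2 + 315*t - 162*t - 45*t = m^2*(2*t - 4) + m*(-7*t^2 + 26*t - 24) - 9*t^3 - 36*t^2 + 108*t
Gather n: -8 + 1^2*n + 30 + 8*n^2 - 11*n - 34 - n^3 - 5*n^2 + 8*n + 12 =-n^3 + 3*n^2 - 2*n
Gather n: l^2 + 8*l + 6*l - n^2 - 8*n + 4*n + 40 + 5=l^2 + 14*l - n^2 - 4*n + 45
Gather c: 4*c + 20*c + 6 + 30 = 24*c + 36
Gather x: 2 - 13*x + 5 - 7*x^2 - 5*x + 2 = -7*x^2 - 18*x + 9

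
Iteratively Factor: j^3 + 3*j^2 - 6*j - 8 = (j - 2)*(j^2 + 5*j + 4) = (j - 2)*(j + 4)*(j + 1)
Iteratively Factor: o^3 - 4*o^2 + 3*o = (o)*(o^2 - 4*o + 3) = o*(o - 3)*(o - 1)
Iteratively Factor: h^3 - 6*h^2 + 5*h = (h - 5)*(h^2 - h) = h*(h - 5)*(h - 1)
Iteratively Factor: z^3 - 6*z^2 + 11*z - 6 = (z - 3)*(z^2 - 3*z + 2) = (z - 3)*(z - 1)*(z - 2)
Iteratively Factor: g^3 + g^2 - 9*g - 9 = (g + 1)*(g^2 - 9) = (g + 1)*(g + 3)*(g - 3)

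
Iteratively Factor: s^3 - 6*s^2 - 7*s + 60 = (s + 3)*(s^2 - 9*s + 20) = (s - 4)*(s + 3)*(s - 5)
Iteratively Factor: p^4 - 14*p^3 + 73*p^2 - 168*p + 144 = (p - 4)*(p^3 - 10*p^2 + 33*p - 36) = (p - 4)*(p - 3)*(p^2 - 7*p + 12) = (p - 4)*(p - 3)^2*(p - 4)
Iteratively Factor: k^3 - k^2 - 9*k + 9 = (k - 3)*(k^2 + 2*k - 3) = (k - 3)*(k - 1)*(k + 3)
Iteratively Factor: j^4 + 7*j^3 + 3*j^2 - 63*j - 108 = (j - 3)*(j^3 + 10*j^2 + 33*j + 36) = (j - 3)*(j + 3)*(j^2 + 7*j + 12) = (j - 3)*(j + 3)*(j + 4)*(j + 3)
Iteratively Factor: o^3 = (o)*(o^2) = o^2*(o)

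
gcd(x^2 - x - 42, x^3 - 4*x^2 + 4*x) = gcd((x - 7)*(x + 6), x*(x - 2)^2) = 1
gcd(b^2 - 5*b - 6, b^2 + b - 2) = 1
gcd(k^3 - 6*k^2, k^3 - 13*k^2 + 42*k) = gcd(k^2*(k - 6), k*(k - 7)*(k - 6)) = k^2 - 6*k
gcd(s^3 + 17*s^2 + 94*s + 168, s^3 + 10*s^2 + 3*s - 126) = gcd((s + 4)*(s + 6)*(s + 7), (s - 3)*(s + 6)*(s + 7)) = s^2 + 13*s + 42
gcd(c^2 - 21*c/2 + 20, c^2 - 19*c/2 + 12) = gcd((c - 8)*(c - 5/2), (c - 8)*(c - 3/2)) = c - 8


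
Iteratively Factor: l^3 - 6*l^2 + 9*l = (l - 3)*(l^2 - 3*l) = l*(l - 3)*(l - 3)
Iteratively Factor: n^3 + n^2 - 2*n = (n)*(n^2 + n - 2) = n*(n + 2)*(n - 1)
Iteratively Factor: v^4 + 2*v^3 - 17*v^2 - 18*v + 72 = (v + 4)*(v^3 - 2*v^2 - 9*v + 18) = (v - 3)*(v + 4)*(v^2 + v - 6) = (v - 3)*(v - 2)*(v + 4)*(v + 3)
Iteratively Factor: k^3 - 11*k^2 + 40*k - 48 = (k - 4)*(k^2 - 7*k + 12) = (k - 4)^2*(k - 3)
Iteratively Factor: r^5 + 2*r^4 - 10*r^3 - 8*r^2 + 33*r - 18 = (r - 1)*(r^4 + 3*r^3 - 7*r^2 - 15*r + 18) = (r - 2)*(r - 1)*(r^3 + 5*r^2 + 3*r - 9) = (r - 2)*(r - 1)*(r + 3)*(r^2 + 2*r - 3) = (r - 2)*(r - 1)^2*(r + 3)*(r + 3)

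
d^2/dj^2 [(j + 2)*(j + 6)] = 2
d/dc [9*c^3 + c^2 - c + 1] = 27*c^2 + 2*c - 1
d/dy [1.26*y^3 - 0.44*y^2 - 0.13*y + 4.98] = 3.78*y^2 - 0.88*y - 0.13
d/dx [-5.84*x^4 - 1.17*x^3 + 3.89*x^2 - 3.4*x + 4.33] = -23.36*x^3 - 3.51*x^2 + 7.78*x - 3.4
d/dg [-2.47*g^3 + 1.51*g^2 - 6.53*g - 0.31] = -7.41*g^2 + 3.02*g - 6.53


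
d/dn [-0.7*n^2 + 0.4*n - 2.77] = 0.4 - 1.4*n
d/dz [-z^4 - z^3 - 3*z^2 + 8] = z*(-4*z^2 - 3*z - 6)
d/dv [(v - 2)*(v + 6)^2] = (v + 6)*(3*v + 2)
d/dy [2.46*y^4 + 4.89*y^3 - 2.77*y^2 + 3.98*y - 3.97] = 9.84*y^3 + 14.67*y^2 - 5.54*y + 3.98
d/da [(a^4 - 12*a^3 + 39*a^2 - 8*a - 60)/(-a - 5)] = (-3*a^4 + 4*a^3 + 141*a^2 - 390*a - 20)/(a^2 + 10*a + 25)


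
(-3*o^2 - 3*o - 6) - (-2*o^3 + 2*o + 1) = 2*o^3 - 3*o^2 - 5*o - 7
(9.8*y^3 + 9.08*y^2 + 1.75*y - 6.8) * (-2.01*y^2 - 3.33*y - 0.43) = -19.698*y^5 - 50.8848*y^4 - 37.9679*y^3 + 3.9361*y^2 + 21.8915*y + 2.924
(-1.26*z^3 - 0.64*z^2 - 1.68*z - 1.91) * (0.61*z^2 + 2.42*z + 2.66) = -0.7686*z^5 - 3.4396*z^4 - 5.9252*z^3 - 6.9331*z^2 - 9.091*z - 5.0806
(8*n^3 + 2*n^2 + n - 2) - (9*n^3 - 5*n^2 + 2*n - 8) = -n^3 + 7*n^2 - n + 6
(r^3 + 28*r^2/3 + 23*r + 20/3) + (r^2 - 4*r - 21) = r^3 + 31*r^2/3 + 19*r - 43/3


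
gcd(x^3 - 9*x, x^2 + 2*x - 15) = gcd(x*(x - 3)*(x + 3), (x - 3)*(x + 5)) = x - 3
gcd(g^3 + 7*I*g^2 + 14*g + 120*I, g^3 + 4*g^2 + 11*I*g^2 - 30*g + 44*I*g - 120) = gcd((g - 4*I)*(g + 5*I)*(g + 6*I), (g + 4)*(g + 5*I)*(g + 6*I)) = g^2 + 11*I*g - 30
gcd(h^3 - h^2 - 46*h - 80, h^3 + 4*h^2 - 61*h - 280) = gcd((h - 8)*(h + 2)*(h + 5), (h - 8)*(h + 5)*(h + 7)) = h^2 - 3*h - 40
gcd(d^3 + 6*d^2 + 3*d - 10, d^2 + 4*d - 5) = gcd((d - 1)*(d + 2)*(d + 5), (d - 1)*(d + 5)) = d^2 + 4*d - 5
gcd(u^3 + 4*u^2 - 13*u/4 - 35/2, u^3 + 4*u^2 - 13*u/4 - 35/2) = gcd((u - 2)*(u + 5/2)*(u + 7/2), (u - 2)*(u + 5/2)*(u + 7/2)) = u^3 + 4*u^2 - 13*u/4 - 35/2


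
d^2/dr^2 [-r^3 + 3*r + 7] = -6*r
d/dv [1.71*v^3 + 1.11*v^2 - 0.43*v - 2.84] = 5.13*v^2 + 2.22*v - 0.43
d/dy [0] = 0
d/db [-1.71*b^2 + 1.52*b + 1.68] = 1.52 - 3.42*b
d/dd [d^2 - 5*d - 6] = 2*d - 5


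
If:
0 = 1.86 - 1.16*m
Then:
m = 1.60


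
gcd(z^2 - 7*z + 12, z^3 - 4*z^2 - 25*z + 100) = z - 4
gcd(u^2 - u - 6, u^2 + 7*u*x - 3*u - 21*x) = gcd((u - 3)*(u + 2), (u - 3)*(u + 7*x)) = u - 3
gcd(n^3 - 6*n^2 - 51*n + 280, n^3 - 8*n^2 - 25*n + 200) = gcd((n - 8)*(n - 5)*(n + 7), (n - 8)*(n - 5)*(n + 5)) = n^2 - 13*n + 40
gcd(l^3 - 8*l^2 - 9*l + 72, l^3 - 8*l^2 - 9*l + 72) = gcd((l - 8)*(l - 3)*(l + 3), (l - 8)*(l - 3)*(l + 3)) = l^3 - 8*l^2 - 9*l + 72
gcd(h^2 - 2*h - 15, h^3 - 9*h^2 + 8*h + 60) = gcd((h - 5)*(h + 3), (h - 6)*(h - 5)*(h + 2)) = h - 5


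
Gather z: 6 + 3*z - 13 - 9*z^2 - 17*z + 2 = -9*z^2 - 14*z - 5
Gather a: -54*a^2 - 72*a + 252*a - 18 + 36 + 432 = -54*a^2 + 180*a + 450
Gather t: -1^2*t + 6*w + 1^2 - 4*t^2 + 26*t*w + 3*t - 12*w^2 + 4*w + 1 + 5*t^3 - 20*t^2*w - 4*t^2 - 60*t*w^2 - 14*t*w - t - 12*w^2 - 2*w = 5*t^3 + t^2*(-20*w - 8) + t*(-60*w^2 + 12*w + 1) - 24*w^2 + 8*w + 2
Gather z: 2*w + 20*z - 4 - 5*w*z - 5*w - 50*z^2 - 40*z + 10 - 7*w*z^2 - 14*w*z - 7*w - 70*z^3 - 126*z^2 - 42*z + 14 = -10*w - 70*z^3 + z^2*(-7*w - 176) + z*(-19*w - 62) + 20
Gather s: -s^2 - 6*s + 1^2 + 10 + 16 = -s^2 - 6*s + 27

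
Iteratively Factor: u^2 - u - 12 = (u + 3)*(u - 4)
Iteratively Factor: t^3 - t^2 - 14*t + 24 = (t + 4)*(t^2 - 5*t + 6) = (t - 3)*(t + 4)*(t - 2)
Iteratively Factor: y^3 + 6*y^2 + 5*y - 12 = (y - 1)*(y^2 + 7*y + 12) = (y - 1)*(y + 3)*(y + 4)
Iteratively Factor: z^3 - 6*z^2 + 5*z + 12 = (z - 4)*(z^2 - 2*z - 3) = (z - 4)*(z - 3)*(z + 1)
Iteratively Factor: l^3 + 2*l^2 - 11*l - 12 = (l + 4)*(l^2 - 2*l - 3) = (l + 1)*(l + 4)*(l - 3)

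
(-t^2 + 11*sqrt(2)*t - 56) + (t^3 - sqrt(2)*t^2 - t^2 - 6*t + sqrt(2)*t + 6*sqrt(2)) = t^3 - 2*t^2 - sqrt(2)*t^2 - 6*t + 12*sqrt(2)*t - 56 + 6*sqrt(2)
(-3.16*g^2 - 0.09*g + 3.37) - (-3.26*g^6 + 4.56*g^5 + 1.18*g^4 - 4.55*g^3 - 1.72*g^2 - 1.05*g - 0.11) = 3.26*g^6 - 4.56*g^5 - 1.18*g^4 + 4.55*g^3 - 1.44*g^2 + 0.96*g + 3.48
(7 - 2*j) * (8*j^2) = -16*j^3 + 56*j^2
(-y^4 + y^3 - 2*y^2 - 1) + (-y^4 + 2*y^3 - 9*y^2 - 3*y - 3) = -2*y^4 + 3*y^3 - 11*y^2 - 3*y - 4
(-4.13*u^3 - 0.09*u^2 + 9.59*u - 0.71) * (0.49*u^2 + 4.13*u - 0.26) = -2.0237*u^5 - 17.101*u^4 + 5.4012*u^3 + 39.2822*u^2 - 5.4257*u + 0.1846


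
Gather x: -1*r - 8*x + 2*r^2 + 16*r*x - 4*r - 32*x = 2*r^2 - 5*r + x*(16*r - 40)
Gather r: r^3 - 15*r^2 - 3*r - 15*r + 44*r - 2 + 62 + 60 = r^3 - 15*r^2 + 26*r + 120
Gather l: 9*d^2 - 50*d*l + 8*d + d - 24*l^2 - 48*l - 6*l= 9*d^2 + 9*d - 24*l^2 + l*(-50*d - 54)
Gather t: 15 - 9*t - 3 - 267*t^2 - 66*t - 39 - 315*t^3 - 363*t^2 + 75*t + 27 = -315*t^3 - 630*t^2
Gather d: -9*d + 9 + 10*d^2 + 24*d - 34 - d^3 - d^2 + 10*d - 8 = -d^3 + 9*d^2 + 25*d - 33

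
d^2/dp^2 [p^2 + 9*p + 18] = 2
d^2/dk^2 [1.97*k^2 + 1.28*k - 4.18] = 3.94000000000000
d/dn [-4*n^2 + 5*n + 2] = 5 - 8*n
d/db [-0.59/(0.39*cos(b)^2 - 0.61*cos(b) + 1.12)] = (0.3599 - 0.4602*cos(b))*sin(b)/(0.39*cos(b)^2 - 0.61*cos(b) + 1.12)^2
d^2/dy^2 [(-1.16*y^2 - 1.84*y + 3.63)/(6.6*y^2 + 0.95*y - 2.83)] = (-145.7544*y^3 + 818.73792*y^2 - 69.64452*y + 113.680102)/(287.496*y^6 + 124.146*y^5 - 351.9549*y^4 - 105.607225*y^3 + 150.913995*y^2 + 22.825365*y - 22.665187)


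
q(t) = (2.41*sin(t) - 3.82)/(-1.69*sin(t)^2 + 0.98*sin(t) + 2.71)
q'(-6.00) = 0.82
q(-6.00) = -1.10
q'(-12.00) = 0.50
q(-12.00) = -0.92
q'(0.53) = 0.54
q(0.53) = -0.94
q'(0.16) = 1.03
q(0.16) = -1.22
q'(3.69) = -5.11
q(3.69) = -2.92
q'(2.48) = -0.43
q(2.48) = -0.87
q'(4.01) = -15.22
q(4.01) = -5.79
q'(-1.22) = 99.74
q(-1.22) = -20.33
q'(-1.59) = -314.34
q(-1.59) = -152.67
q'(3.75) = -6.10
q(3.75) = -3.25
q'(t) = (3.38*sin(t)*cos(t) - 0.98*cos(t))*(2.41*sin(t) - 3.82)/(-1.69*sin(t)^2 + 0.98*sin(t) + 2.71)^2 + 2.41*cos(t)/(-1.69*sin(t)^2 + 0.98*sin(t) + 2.71) = (4.0729*sin(t)^2 - 12.9116*sin(t) + 10.2747)*cos(t)/(2.8561*sin(t)^4 - 3.3124*sin(t)^3 - 8.1994*sin(t)^2 + 5.3116*sin(t) + 7.3441)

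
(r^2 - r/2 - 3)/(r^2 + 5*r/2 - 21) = (2*r^2 - r - 6)/(2*r^2 + 5*r - 42)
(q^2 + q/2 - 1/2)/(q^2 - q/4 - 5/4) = 2*(2*q - 1)/(4*q - 5)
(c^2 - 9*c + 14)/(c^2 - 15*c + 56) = (c - 2)/(c - 8)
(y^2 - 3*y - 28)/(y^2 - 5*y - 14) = (y + 4)/(y + 2)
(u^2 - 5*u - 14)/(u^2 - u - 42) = (u + 2)/(u + 6)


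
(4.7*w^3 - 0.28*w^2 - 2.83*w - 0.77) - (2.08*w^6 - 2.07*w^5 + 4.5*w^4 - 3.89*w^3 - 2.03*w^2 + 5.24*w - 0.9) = -2.08*w^6 + 2.07*w^5 - 4.5*w^4 + 8.59*w^3 + 1.75*w^2 - 8.07*w + 0.13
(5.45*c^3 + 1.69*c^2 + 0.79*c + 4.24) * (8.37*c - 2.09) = 45.6165*c^4 + 2.7548*c^3 + 3.0802*c^2 + 33.8377*c - 8.8616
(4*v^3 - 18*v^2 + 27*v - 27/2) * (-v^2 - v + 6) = -4*v^5 + 14*v^4 + 15*v^3 - 243*v^2/2 + 351*v/2 - 81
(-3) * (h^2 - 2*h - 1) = -3*h^2 + 6*h + 3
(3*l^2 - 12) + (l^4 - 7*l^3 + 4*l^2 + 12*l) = l^4 - 7*l^3 + 7*l^2 + 12*l - 12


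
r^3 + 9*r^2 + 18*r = r*(r + 3)*(r + 6)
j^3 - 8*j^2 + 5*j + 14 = (j - 7)*(j - 2)*(j + 1)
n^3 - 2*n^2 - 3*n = n*(n - 3)*(n + 1)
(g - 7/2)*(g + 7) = g^2 + 7*g/2 - 49/2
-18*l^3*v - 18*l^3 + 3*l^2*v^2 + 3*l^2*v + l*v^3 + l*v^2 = (-3*l + v)*(6*l + v)*(l*v + l)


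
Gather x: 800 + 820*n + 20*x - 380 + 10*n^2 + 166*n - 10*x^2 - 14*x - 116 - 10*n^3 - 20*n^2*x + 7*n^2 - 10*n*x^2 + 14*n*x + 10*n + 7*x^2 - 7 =-10*n^3 + 17*n^2 + 996*n + x^2*(-10*n - 3) + x*(-20*n^2 + 14*n + 6) + 297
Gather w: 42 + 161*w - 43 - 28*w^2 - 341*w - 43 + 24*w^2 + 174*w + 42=-4*w^2 - 6*w - 2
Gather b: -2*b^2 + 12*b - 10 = -2*b^2 + 12*b - 10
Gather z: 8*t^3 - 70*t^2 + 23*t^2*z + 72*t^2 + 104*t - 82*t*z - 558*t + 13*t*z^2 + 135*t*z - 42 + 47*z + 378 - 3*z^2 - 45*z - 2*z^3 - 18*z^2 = 8*t^3 + 2*t^2 - 454*t - 2*z^3 + z^2*(13*t - 21) + z*(23*t^2 + 53*t + 2) + 336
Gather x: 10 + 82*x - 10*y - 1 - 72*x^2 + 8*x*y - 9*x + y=-72*x^2 + x*(8*y + 73) - 9*y + 9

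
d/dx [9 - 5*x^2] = -10*x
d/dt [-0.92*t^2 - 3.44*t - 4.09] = -1.84*t - 3.44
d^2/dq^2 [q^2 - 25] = 2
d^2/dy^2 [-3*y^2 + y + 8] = -6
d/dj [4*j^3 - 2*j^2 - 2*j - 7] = 12*j^2 - 4*j - 2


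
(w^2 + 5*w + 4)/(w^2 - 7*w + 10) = (w^2 + 5*w + 4)/(w^2 - 7*w + 10)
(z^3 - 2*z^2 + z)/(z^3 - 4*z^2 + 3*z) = (z - 1)/(z - 3)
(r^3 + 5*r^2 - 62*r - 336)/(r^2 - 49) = (r^2 - 2*r - 48)/(r - 7)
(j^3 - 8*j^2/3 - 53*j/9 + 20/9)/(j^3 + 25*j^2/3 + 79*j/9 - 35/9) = (j - 4)/(j + 7)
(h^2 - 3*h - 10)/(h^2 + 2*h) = (h - 5)/h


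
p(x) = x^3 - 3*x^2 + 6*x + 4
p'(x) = 3*x^2 - 6*x + 6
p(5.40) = 106.38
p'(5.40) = 61.08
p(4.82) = 75.20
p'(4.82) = 46.78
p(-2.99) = -67.49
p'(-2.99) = 50.76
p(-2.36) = -40.01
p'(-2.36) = 36.87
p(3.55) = 32.23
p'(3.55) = 22.51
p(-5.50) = -286.12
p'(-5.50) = 129.75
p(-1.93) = -25.94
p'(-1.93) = 28.75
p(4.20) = 50.37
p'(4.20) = 33.72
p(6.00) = 148.00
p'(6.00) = 78.00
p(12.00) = 1372.00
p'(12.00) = 366.00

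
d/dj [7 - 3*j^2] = -6*j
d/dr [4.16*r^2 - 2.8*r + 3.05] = 8.32*r - 2.8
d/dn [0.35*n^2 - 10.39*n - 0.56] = 0.7*n - 10.39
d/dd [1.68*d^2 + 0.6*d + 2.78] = 3.36*d + 0.6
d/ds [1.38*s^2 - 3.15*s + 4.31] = 2.76*s - 3.15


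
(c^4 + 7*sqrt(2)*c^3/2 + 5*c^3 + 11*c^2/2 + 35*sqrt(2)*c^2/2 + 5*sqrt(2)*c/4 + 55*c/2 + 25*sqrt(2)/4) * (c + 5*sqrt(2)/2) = c^5 + 5*c^4 + 6*sqrt(2)*c^4 + 23*c^3 + 30*sqrt(2)*c^3 + 15*sqrt(2)*c^2 + 115*c^2 + 25*c/4 + 75*sqrt(2)*c + 125/4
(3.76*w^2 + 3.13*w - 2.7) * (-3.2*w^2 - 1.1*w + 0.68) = -12.032*w^4 - 14.152*w^3 + 7.7538*w^2 + 5.0984*w - 1.836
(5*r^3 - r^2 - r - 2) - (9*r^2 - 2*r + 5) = 5*r^3 - 10*r^2 + r - 7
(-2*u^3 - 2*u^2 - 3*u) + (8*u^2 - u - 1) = -2*u^3 + 6*u^2 - 4*u - 1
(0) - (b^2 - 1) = 1 - b^2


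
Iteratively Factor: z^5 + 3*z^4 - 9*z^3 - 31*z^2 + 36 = (z + 2)*(z^4 + z^3 - 11*z^2 - 9*z + 18) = (z + 2)*(z + 3)*(z^3 - 2*z^2 - 5*z + 6) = (z + 2)^2*(z + 3)*(z^2 - 4*z + 3) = (z - 1)*(z + 2)^2*(z + 3)*(z - 3)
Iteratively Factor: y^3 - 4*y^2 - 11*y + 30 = (y + 3)*(y^2 - 7*y + 10) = (y - 5)*(y + 3)*(y - 2)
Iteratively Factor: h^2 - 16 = (h - 4)*(h + 4)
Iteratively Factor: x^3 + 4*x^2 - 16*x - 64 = (x - 4)*(x^2 + 8*x + 16) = (x - 4)*(x + 4)*(x + 4)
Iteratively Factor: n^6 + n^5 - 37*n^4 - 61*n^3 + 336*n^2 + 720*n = (n)*(n^5 + n^4 - 37*n^3 - 61*n^2 + 336*n + 720) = n*(n - 4)*(n^4 + 5*n^3 - 17*n^2 - 129*n - 180) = n*(n - 4)*(n + 3)*(n^3 + 2*n^2 - 23*n - 60) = n*(n - 4)*(n + 3)*(n + 4)*(n^2 - 2*n - 15) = n*(n - 5)*(n - 4)*(n + 3)*(n + 4)*(n + 3)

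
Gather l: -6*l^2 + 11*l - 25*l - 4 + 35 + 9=-6*l^2 - 14*l + 40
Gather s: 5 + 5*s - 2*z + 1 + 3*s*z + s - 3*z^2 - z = s*(3*z + 6) - 3*z^2 - 3*z + 6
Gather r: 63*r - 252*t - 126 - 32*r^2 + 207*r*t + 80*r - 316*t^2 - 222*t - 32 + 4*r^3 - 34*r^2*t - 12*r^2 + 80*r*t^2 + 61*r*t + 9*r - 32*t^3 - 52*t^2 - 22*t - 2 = 4*r^3 + r^2*(-34*t - 44) + r*(80*t^2 + 268*t + 152) - 32*t^3 - 368*t^2 - 496*t - 160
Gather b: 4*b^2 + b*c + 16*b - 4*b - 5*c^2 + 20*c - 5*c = 4*b^2 + b*(c + 12) - 5*c^2 + 15*c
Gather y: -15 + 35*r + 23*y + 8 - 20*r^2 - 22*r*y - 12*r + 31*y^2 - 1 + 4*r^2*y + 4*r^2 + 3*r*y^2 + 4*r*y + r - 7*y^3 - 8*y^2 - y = -16*r^2 + 24*r - 7*y^3 + y^2*(3*r + 23) + y*(4*r^2 - 18*r + 22) - 8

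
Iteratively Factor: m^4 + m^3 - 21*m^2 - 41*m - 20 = (m + 1)*(m^3 - 21*m - 20) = (m + 1)*(m + 4)*(m^2 - 4*m - 5) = (m + 1)^2*(m + 4)*(m - 5)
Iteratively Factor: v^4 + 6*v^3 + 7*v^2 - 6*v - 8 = (v + 4)*(v^3 + 2*v^2 - v - 2) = (v + 2)*(v + 4)*(v^2 - 1) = (v + 1)*(v + 2)*(v + 4)*(v - 1)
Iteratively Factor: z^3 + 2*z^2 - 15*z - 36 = (z + 3)*(z^2 - z - 12) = (z - 4)*(z + 3)*(z + 3)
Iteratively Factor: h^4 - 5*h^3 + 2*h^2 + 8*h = (h)*(h^3 - 5*h^2 + 2*h + 8) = h*(h - 4)*(h^2 - h - 2) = h*(h - 4)*(h + 1)*(h - 2)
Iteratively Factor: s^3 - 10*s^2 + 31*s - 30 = (s - 5)*(s^2 - 5*s + 6) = (s - 5)*(s - 2)*(s - 3)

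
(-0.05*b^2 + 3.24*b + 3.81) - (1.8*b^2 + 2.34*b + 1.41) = -1.85*b^2 + 0.9*b + 2.4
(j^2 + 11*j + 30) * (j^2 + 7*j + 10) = j^4 + 18*j^3 + 117*j^2 + 320*j + 300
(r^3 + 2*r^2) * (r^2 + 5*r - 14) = r^5 + 7*r^4 - 4*r^3 - 28*r^2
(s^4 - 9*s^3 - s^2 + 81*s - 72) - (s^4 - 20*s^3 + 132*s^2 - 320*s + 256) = 11*s^3 - 133*s^2 + 401*s - 328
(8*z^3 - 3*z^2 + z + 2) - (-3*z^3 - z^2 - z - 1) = 11*z^3 - 2*z^2 + 2*z + 3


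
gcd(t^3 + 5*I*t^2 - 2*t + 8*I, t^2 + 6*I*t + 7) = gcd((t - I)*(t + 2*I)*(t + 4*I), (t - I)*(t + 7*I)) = t - I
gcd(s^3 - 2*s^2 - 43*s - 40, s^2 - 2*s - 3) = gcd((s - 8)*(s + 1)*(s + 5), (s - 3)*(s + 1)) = s + 1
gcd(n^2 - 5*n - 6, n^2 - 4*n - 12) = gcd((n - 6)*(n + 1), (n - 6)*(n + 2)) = n - 6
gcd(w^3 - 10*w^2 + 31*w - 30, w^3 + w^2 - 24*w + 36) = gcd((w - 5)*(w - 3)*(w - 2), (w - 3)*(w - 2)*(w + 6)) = w^2 - 5*w + 6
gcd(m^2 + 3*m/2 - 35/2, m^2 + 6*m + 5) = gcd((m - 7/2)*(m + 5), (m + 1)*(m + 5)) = m + 5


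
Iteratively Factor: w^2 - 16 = (w - 4)*(w + 4)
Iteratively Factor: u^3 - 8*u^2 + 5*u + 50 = (u - 5)*(u^2 - 3*u - 10) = (u - 5)*(u + 2)*(u - 5)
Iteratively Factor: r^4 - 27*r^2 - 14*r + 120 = (r + 3)*(r^3 - 3*r^2 - 18*r + 40) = (r - 2)*(r + 3)*(r^2 - r - 20) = (r - 5)*(r - 2)*(r + 3)*(r + 4)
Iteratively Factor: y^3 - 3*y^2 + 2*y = (y - 1)*(y^2 - 2*y) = (y - 2)*(y - 1)*(y)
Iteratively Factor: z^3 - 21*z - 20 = (z + 1)*(z^2 - z - 20) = (z + 1)*(z + 4)*(z - 5)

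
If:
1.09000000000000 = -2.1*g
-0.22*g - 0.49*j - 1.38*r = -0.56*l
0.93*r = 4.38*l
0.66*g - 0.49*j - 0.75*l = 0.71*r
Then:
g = -0.52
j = -2.77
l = 0.25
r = 1.17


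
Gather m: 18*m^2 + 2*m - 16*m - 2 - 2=18*m^2 - 14*m - 4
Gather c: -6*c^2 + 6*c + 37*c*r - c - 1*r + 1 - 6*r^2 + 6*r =-6*c^2 + c*(37*r + 5) - 6*r^2 + 5*r + 1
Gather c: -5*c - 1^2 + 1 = -5*c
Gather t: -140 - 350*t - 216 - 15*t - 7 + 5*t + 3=-360*t - 360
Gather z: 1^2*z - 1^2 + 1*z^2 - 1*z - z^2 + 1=0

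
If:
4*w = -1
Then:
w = -1/4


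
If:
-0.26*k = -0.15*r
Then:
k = 0.576923076923077*r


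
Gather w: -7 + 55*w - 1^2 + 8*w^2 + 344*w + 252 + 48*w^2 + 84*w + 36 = 56*w^2 + 483*w + 280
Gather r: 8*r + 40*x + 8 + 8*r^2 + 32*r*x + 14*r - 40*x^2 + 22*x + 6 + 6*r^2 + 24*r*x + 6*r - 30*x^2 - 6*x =14*r^2 + r*(56*x + 28) - 70*x^2 + 56*x + 14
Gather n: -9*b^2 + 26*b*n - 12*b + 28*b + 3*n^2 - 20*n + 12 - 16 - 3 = -9*b^2 + 16*b + 3*n^2 + n*(26*b - 20) - 7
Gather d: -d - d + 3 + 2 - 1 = 4 - 2*d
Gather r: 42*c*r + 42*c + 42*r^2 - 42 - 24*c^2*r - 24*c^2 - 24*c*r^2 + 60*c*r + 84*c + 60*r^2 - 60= -24*c^2 + 126*c + r^2*(102 - 24*c) + r*(-24*c^2 + 102*c) - 102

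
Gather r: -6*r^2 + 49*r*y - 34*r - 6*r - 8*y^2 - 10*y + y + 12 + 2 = -6*r^2 + r*(49*y - 40) - 8*y^2 - 9*y + 14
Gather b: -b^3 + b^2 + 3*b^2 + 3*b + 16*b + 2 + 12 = -b^3 + 4*b^2 + 19*b + 14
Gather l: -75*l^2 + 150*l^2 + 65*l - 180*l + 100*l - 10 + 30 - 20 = 75*l^2 - 15*l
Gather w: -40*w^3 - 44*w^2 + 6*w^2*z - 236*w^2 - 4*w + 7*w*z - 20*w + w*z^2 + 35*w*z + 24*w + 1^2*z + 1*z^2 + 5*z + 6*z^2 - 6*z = -40*w^3 + w^2*(6*z - 280) + w*(z^2 + 42*z) + 7*z^2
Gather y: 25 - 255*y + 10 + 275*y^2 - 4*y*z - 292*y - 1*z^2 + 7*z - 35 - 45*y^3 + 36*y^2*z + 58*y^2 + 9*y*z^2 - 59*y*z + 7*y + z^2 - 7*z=-45*y^3 + y^2*(36*z + 333) + y*(9*z^2 - 63*z - 540)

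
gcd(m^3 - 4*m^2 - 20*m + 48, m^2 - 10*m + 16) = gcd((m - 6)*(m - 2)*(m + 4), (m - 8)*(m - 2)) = m - 2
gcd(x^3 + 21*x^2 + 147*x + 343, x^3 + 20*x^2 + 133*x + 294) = x^2 + 14*x + 49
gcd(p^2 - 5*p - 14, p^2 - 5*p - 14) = p^2 - 5*p - 14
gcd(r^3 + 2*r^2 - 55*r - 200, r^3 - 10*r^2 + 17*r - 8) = r - 8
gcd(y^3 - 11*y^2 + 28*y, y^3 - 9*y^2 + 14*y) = y^2 - 7*y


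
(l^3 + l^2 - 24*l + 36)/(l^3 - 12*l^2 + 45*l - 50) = (l^2 + 3*l - 18)/(l^2 - 10*l + 25)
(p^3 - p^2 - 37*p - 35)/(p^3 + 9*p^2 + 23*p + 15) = (p - 7)/(p + 3)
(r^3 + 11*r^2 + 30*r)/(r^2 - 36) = r*(r + 5)/(r - 6)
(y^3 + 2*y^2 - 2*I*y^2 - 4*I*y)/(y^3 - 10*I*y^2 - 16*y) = (y + 2)/(y - 8*I)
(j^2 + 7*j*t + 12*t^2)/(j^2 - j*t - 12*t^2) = (-j - 4*t)/(-j + 4*t)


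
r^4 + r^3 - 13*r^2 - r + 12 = (r - 3)*(r - 1)*(r + 1)*(r + 4)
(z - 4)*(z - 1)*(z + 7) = z^3 + 2*z^2 - 31*z + 28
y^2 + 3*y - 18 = (y - 3)*(y + 6)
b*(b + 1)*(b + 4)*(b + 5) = b^4 + 10*b^3 + 29*b^2 + 20*b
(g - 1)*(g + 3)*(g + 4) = g^3 + 6*g^2 + 5*g - 12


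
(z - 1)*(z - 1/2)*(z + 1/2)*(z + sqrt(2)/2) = z^4 - z^3 + sqrt(2)*z^3/2 - sqrt(2)*z^2/2 - z^2/4 - sqrt(2)*z/8 + z/4 + sqrt(2)/8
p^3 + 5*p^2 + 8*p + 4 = (p + 1)*(p + 2)^2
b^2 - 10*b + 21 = (b - 7)*(b - 3)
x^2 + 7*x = x*(x + 7)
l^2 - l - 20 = (l - 5)*(l + 4)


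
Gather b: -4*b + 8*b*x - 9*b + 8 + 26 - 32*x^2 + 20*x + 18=b*(8*x - 13) - 32*x^2 + 20*x + 52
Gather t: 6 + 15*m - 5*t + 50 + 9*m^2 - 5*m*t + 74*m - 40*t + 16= 9*m^2 + 89*m + t*(-5*m - 45) + 72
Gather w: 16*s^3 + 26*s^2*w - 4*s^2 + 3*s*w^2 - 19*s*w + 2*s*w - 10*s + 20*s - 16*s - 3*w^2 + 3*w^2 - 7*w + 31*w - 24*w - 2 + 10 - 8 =16*s^3 - 4*s^2 + 3*s*w^2 - 6*s + w*(26*s^2 - 17*s)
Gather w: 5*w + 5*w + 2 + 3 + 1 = 10*w + 6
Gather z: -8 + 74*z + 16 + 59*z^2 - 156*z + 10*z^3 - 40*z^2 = 10*z^3 + 19*z^2 - 82*z + 8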